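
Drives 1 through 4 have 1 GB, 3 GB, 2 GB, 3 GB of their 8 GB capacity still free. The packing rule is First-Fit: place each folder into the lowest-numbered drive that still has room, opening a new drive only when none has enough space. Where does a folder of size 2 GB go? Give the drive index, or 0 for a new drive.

2

Drives with room: drive 2 (3 GB), drive 3 (2 GB), drive 4 (3 GB).
The first with room is drive 2.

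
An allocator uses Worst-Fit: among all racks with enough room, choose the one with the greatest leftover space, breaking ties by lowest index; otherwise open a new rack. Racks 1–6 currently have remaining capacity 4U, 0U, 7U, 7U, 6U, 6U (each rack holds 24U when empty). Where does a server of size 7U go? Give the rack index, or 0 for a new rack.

3

Racks with room: rack 3 (7U), rack 4 (7U).
Most room is rack 3 with 7U free.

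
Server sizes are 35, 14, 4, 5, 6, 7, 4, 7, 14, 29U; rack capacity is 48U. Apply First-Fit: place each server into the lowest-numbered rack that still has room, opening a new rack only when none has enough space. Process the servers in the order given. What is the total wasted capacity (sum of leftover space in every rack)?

19

rack 1: place 35U, 13U left
rack 2: place 14U, 34U left
rack 1: place 4U, 9U left
rack 1: place 5U, 4U left
rack 2: place 6U, 28U left
rack 2: place 7U, 21U left
rack 1: place 4U, 0U left
rack 2: place 7U, 14U left
rack 2: place 14U, 0U left
rack 3: place 29U, 19U left
3 racks × 48U = 144U; used 125U; unused 19U.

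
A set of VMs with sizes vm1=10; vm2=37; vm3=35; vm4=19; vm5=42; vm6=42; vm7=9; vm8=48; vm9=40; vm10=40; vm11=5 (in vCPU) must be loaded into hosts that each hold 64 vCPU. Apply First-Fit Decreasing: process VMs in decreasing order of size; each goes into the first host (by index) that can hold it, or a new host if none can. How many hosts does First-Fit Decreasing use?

7 hosts

Sorted descending: 48, 42, 42, 40, 40, 37, 35, 19, 10, 9, 5.
host 1: place 48 vCPU, 16 vCPU left
host 2: place 42 vCPU, 22 vCPU left
host 3: place 42 vCPU, 22 vCPU left
host 4: place 40 vCPU, 24 vCPU left
host 5: place 40 vCPU, 24 vCPU left
host 6: place 37 vCPU, 27 vCPU left
host 7: place 35 vCPU, 29 vCPU left
host 2: place 19 vCPU, 3 vCPU left
host 1: place 10 vCPU, 6 vCPU left
host 3: place 9 vCPU, 13 vCPU left
host 1: place 5 vCPU, 1 vCPU left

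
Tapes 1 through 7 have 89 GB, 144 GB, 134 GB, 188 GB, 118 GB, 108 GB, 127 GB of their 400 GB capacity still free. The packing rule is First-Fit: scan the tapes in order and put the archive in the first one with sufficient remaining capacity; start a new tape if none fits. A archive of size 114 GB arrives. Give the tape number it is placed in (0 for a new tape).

Tapes with room: tape 2 (144 GB), tape 3 (134 GB), tape 4 (188 GB), tape 5 (118 GB), tape 7 (127 GB).
The first with room is tape 2.

2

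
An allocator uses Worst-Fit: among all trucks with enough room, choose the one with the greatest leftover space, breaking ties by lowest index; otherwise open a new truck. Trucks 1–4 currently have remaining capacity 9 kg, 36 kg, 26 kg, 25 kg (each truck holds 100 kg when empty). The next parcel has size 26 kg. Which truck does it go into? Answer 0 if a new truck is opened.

2

Trucks with room: truck 2 (36 kg), truck 3 (26 kg).
Most room is truck 2 with 36 kg free.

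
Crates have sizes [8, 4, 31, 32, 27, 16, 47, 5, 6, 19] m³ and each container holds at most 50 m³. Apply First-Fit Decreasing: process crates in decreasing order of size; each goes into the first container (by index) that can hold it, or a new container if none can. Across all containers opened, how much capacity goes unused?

5

Sorted descending: 47, 32, 31, 27, 19, 16, 8, 6, 5, 4.
47 m³ → container 1 (remaining 3 m³)
32 m³ → container 2 (remaining 18 m³)
31 m³ → container 3 (remaining 19 m³)
27 m³ → container 4 (remaining 23 m³)
19 m³ → container 3 (remaining 0 m³)
16 m³ → container 2 (remaining 2 m³)
8 m³ → container 4 (remaining 15 m³)
6 m³ → container 4 (remaining 9 m³)
5 m³ → container 4 (remaining 4 m³)
4 m³ → container 4 (remaining 0 m³)
4 containers × 50 m³ = 200 m³; used 195 m³; unused 5 m³.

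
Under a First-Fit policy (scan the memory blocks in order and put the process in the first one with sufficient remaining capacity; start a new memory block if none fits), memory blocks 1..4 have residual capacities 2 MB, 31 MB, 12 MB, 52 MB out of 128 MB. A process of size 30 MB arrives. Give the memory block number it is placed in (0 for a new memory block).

2

Memory blocks with room: memory block 2 (31 MB), memory block 4 (52 MB).
The first with room is memory block 2.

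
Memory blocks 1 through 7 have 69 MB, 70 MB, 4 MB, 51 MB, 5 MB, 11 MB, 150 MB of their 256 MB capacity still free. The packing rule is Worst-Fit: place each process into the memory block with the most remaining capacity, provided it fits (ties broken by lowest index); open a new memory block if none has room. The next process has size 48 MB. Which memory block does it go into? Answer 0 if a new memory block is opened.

7

Memory blocks with room: memory block 1 (69 MB), memory block 2 (70 MB), memory block 4 (51 MB), memory block 7 (150 MB).
Most room is memory block 7 with 150 MB free.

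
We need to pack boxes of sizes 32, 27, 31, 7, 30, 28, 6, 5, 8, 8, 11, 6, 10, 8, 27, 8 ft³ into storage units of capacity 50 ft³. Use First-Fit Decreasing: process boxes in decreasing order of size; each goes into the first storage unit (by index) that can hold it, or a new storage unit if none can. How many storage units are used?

6 storage units

Sorted descending: 32, 31, 30, 28, 27, 27, 11, 10, 8, 8, 8, 8, 7, 6, 6, 5.
storage unit 1: place 32 ft³, 18 ft³ left
storage unit 2: place 31 ft³, 19 ft³ left
storage unit 3: place 30 ft³, 20 ft³ left
storage unit 4: place 28 ft³, 22 ft³ left
storage unit 5: place 27 ft³, 23 ft³ left
storage unit 6: place 27 ft³, 23 ft³ left
storage unit 1: place 11 ft³, 7 ft³ left
storage unit 2: place 10 ft³, 9 ft³ left
storage unit 2: place 8 ft³, 1 ft³ left
storage unit 3: place 8 ft³, 12 ft³ left
storage unit 3: place 8 ft³, 4 ft³ left
storage unit 4: place 8 ft³, 14 ft³ left
storage unit 1: place 7 ft³, 0 ft³ left
storage unit 4: place 6 ft³, 8 ft³ left
storage unit 4: place 6 ft³, 2 ft³ left
storage unit 5: place 5 ft³, 18 ft³ left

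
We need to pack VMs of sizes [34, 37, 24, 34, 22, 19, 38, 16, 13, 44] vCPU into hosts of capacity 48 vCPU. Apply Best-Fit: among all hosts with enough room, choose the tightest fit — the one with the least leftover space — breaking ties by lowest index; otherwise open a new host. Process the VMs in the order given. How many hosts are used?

7 hosts

host 1: place 34 vCPU, 14 vCPU left
host 2: place 37 vCPU, 11 vCPU left
host 3: place 24 vCPU, 24 vCPU left
host 4: place 34 vCPU, 14 vCPU left
host 3: place 22 vCPU, 2 vCPU left
host 5: place 19 vCPU, 29 vCPU left
host 6: place 38 vCPU, 10 vCPU left
host 5: place 16 vCPU, 13 vCPU left
host 5: place 13 vCPU, 0 vCPU left
host 7: place 44 vCPU, 4 vCPU left
Final hosts: [34] [37] [24,22] [34] [19,16,13] [38] [44].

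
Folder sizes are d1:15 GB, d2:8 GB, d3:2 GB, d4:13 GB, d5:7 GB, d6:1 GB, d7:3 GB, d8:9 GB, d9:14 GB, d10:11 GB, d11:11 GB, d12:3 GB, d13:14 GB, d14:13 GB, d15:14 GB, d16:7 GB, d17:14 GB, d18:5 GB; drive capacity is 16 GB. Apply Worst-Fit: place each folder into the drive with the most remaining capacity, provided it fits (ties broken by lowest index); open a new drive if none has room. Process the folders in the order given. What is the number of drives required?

drive 1: place d1 (15 GB), 1 GB left
drive 2: place d2 (8 GB), 8 GB left
drive 2: place d3 (2 GB), 6 GB left
drive 3: place d4 (13 GB), 3 GB left
drive 4: place d5 (7 GB), 9 GB left
drive 4: place d6 (1 GB), 8 GB left
drive 4: place d7 (3 GB), 5 GB left
drive 5: place d8 (9 GB), 7 GB left
drive 6: place d9 (14 GB), 2 GB left
drive 7: place d10 (11 GB), 5 GB left
drive 8: place d11 (11 GB), 5 GB left
drive 5: place d12 (3 GB), 4 GB left
drive 9: place d13 (14 GB), 2 GB left
drive 10: place d14 (13 GB), 3 GB left
drive 11: place d15 (14 GB), 2 GB left
drive 12: place d16 (7 GB), 9 GB left
drive 13: place d17 (14 GB), 2 GB left
drive 12: place d18 (5 GB), 4 GB left
Final drives: [15] [8,2] [13] [7,1,3] [9,3] [14] [11] [11] [14] [13] [14] [7,5] [14].

13 drives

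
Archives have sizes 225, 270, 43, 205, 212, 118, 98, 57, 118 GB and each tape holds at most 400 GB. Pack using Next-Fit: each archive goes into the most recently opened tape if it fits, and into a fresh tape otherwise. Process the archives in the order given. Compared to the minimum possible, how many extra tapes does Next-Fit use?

Next-Fit: [225] [270,43] [205] [212,118] [98,57,118] → 5 tapes.
Total size 1346 GB; any packing needs at least ⌈1346/400⌉ = 4 tapes.
An optimal packing achieves that bound: [270,118] [225,118,57] [212,98,43] [205] → 4 tapes.
Excess: 5 − 4 = 1.

1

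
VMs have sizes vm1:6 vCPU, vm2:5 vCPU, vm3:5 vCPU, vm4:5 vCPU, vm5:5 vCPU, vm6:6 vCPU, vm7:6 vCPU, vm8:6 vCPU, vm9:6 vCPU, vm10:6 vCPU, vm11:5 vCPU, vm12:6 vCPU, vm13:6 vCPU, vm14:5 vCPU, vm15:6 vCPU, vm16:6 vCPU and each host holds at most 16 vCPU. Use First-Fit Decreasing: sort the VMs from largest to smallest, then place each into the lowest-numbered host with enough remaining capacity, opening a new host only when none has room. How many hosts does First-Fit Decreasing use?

Sorted descending: 6, 6, 6, 6, 6, 6, 6, 6, 6, 6, 5, 5, 5, 5, 5, 5.
host 1: place 6 vCPU, 10 vCPU left
host 1: place 6 vCPU, 4 vCPU left
host 2: place 6 vCPU, 10 vCPU left
host 2: place 6 vCPU, 4 vCPU left
host 3: place 6 vCPU, 10 vCPU left
host 3: place 6 vCPU, 4 vCPU left
host 4: place 6 vCPU, 10 vCPU left
host 4: place 6 vCPU, 4 vCPU left
host 5: place 6 vCPU, 10 vCPU left
host 5: place 6 vCPU, 4 vCPU left
host 6: place 5 vCPU, 11 vCPU left
host 6: place 5 vCPU, 6 vCPU left
host 6: place 5 vCPU, 1 vCPU left
host 7: place 5 vCPU, 11 vCPU left
host 7: place 5 vCPU, 6 vCPU left
host 7: place 5 vCPU, 1 vCPU left

7 hosts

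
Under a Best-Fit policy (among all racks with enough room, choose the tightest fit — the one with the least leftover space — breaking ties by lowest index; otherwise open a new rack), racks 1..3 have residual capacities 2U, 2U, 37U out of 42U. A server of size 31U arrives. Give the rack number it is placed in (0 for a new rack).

3

Racks with room: rack 3 (37U).
Tightest fit is rack 3 with 37U free.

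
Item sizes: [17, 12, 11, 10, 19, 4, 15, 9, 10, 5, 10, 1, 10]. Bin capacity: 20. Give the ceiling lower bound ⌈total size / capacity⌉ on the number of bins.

Total size = 17 + 12 + 11 + 10 + 19 + 4 + 15 + 9 + 10 + 5 + 10 + 1 + 10 = 133.
⌈133 / 20⌉ = 7.

7 bins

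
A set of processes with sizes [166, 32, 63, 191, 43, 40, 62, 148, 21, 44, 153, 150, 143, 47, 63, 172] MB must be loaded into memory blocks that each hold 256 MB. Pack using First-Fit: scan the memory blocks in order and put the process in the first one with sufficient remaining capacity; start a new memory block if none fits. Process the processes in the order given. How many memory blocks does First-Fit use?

7

166 MB → memory block 1 (remaining 90 MB)
32 MB → memory block 1 (remaining 58 MB)
63 MB → memory block 2 (remaining 193 MB)
191 MB → memory block 2 (remaining 2 MB)
43 MB → memory block 1 (remaining 15 MB)
40 MB → memory block 3 (remaining 216 MB)
62 MB → memory block 3 (remaining 154 MB)
148 MB → memory block 3 (remaining 6 MB)
21 MB → memory block 4 (remaining 235 MB)
44 MB → memory block 4 (remaining 191 MB)
153 MB → memory block 4 (remaining 38 MB)
150 MB → memory block 5 (remaining 106 MB)
143 MB → memory block 6 (remaining 113 MB)
47 MB → memory block 5 (remaining 59 MB)
63 MB → memory block 6 (remaining 50 MB)
172 MB → memory block 7 (remaining 84 MB)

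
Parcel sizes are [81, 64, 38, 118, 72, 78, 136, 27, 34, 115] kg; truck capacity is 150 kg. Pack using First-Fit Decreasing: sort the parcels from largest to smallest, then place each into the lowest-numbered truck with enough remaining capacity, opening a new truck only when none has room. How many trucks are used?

6

Sorted descending: 136, 118, 115, 81, 78, 72, 64, 38, 34, 27.
Put 136 kg in truck 1; 14 kg remain.
Put 118 kg in truck 2; 32 kg remain.
Put 115 kg in truck 3; 35 kg remain.
Put 81 kg in truck 4; 69 kg remain.
Put 78 kg in truck 5; 72 kg remain.
Put 72 kg in truck 5; 0 kg remain.
Put 64 kg in truck 4; 5 kg remain.
Put 38 kg in truck 6; 112 kg remain.
Put 34 kg in truck 3; 1 kg remain.
Put 27 kg in truck 2; 5 kg remain.
Final trucks: [136] [118,27] [115,34] [81,64] [78,72] [38].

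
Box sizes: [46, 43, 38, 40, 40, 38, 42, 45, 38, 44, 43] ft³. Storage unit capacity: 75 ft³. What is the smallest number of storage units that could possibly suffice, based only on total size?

Total size = 46 + 43 + 38 + 40 + 40 + 38 + 42 + 45 + 38 + 44 + 43 = 457 ft³.
⌈457 / 75⌉ = 7.

7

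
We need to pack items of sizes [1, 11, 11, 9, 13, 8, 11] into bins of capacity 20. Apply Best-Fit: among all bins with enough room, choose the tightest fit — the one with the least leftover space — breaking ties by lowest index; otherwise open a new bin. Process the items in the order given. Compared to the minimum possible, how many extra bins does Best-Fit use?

Best-Fit: [1,11,8] [11,9] [13] [11] → 4 bins.
Total size 64; any packing needs at least ⌈64/20⌉ = 4 bins.
So 4 is already optimal.

0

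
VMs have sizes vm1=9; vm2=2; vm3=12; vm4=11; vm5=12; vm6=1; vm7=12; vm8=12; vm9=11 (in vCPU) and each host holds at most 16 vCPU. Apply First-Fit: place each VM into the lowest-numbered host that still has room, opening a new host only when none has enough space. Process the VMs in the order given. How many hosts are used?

Put vm1 (9 vCPU) in host 1; 7 vCPU remain.
Put vm2 (2 vCPU) in host 1; 5 vCPU remain.
Put vm3 (12 vCPU) in host 2; 4 vCPU remain.
Put vm4 (11 vCPU) in host 3; 5 vCPU remain.
Put vm5 (12 vCPU) in host 4; 4 vCPU remain.
Put vm6 (1 vCPU) in host 1; 4 vCPU remain.
Put vm7 (12 vCPU) in host 5; 4 vCPU remain.
Put vm8 (12 vCPU) in host 6; 4 vCPU remain.
Put vm9 (11 vCPU) in host 7; 5 vCPU remain.

7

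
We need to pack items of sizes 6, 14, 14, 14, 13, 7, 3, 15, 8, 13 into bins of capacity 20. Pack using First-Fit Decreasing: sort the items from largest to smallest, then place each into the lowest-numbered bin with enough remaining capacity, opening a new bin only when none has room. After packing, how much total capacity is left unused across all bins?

33

Sorted descending: 15, 14, 14, 14, 13, 13, 8, 7, 6, 3.
Put 15 in bin 1; 5 remain.
Put 14 in bin 2; 6 remain.
Put 14 in bin 3; 6 remain.
Put 14 in bin 4; 6 remain.
Put 13 in bin 5; 7 remain.
Put 13 in bin 6; 7 remain.
Put 8 in bin 7; 12 remain.
Put 7 in bin 5; 0 remain.
Put 6 in bin 2; 0 remain.
Put 3 in bin 1; 2 remain.
7 bins × 20 = 140; used 107; unused 33.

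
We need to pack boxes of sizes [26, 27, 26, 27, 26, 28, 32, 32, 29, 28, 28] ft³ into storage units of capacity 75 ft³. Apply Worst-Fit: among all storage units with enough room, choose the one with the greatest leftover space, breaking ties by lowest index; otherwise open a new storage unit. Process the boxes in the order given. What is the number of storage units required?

6

storage unit 1: place 26 ft³, 49 ft³ left
storage unit 1: place 27 ft³, 22 ft³ left
storage unit 2: place 26 ft³, 49 ft³ left
storage unit 2: place 27 ft³, 22 ft³ left
storage unit 3: place 26 ft³, 49 ft³ left
storage unit 3: place 28 ft³, 21 ft³ left
storage unit 4: place 32 ft³, 43 ft³ left
storage unit 4: place 32 ft³, 11 ft³ left
storage unit 5: place 29 ft³, 46 ft³ left
storage unit 5: place 28 ft³, 18 ft³ left
storage unit 6: place 28 ft³, 47 ft³ left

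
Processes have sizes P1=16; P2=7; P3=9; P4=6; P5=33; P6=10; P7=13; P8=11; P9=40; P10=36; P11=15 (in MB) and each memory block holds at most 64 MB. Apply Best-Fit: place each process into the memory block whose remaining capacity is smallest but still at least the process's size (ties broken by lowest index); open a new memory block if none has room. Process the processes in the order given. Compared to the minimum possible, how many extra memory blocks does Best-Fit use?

Best-Fit: [16,7,9,6,10,13] [33,11,15] [40] [36] → 4 memory blocks.
Total size 196 MB; any packing needs at least ⌈196/64⌉ = 4 memory blocks.
So 4 is already optimal.

0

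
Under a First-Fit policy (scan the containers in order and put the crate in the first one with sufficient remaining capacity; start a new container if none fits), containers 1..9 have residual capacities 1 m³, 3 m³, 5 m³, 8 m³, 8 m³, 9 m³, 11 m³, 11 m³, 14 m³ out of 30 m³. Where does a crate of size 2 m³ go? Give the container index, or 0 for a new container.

2

Containers with room: container 2 (3 m³), container 3 (5 m³), container 4 (8 m³), container 5 (8 m³), container 6 (9 m³), container 7 (11 m³), container 8 (11 m³), container 9 (14 m³).
The first with room is container 2.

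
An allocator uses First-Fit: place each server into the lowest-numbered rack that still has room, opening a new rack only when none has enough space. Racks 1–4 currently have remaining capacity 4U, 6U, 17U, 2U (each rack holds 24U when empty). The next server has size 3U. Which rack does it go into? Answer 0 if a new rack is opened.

Racks with room: rack 1 (4U), rack 2 (6U), rack 3 (17U).
The first with room is rack 1.

1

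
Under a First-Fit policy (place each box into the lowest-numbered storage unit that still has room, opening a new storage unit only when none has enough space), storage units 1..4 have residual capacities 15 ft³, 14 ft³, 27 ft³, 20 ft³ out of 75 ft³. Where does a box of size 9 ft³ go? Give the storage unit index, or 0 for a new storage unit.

Storage units with room: storage unit 1 (15 ft³), storage unit 2 (14 ft³), storage unit 3 (27 ft³), storage unit 4 (20 ft³).
The first with room is storage unit 1.

1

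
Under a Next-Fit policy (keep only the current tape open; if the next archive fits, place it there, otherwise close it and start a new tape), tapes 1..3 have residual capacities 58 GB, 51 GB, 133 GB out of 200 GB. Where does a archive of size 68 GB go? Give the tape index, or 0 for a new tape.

Next-Fit only looks at tape 3, which has 133 GB free.
68 GB fits there.

3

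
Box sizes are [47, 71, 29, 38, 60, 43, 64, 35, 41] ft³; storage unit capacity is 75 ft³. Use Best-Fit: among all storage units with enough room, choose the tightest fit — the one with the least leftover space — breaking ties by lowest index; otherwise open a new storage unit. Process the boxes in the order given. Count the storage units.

8 storage units

47 ft³ → storage unit 1 (remaining 28 ft³)
71 ft³ → storage unit 2 (remaining 4 ft³)
29 ft³ → storage unit 3 (remaining 46 ft³)
38 ft³ → storage unit 3 (remaining 8 ft³)
60 ft³ → storage unit 4 (remaining 15 ft³)
43 ft³ → storage unit 5 (remaining 32 ft³)
64 ft³ → storage unit 6 (remaining 11 ft³)
35 ft³ → storage unit 7 (remaining 40 ft³)
41 ft³ → storage unit 8 (remaining 34 ft³)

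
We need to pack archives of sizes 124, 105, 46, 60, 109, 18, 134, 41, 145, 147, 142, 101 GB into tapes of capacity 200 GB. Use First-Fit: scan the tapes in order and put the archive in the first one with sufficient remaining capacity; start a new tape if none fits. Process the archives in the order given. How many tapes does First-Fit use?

124 GB → tape 1 (remaining 76 GB)
105 GB → tape 2 (remaining 95 GB)
46 GB → tape 1 (remaining 30 GB)
60 GB → tape 2 (remaining 35 GB)
109 GB → tape 3 (remaining 91 GB)
18 GB → tape 1 (remaining 12 GB)
134 GB → tape 4 (remaining 66 GB)
41 GB → tape 3 (remaining 50 GB)
145 GB → tape 5 (remaining 55 GB)
147 GB → tape 6 (remaining 53 GB)
142 GB → tape 7 (remaining 58 GB)
101 GB → tape 8 (remaining 99 GB)

8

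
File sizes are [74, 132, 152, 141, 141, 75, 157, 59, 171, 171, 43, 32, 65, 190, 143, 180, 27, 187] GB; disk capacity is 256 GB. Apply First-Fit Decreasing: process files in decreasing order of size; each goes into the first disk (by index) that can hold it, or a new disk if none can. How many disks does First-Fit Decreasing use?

11

Sorted descending: 190, 187, 180, 171, 171, 157, 152, 143, 141, 141, 132, 75, 74, 65, 59, 43, 32, 27.
Put 190 GB in disk 1; 66 GB remain.
Put 187 GB in disk 2; 69 GB remain.
Put 180 GB in disk 3; 76 GB remain.
Put 171 GB in disk 4; 85 GB remain.
Put 171 GB in disk 5; 85 GB remain.
Put 157 GB in disk 6; 99 GB remain.
Put 152 GB in disk 7; 104 GB remain.
Put 143 GB in disk 8; 113 GB remain.
Put 141 GB in disk 9; 115 GB remain.
Put 141 GB in disk 10; 115 GB remain.
Put 132 GB in disk 11; 124 GB remain.
Put 75 GB in disk 3; 1 GB remain.
Put 74 GB in disk 4; 11 GB remain.
Put 65 GB in disk 1; 1 GB remain.
Put 59 GB in disk 2; 10 GB remain.
Put 43 GB in disk 5; 42 GB remain.
Put 32 GB in disk 5; 10 GB remain.
Put 27 GB in disk 6; 72 GB remain.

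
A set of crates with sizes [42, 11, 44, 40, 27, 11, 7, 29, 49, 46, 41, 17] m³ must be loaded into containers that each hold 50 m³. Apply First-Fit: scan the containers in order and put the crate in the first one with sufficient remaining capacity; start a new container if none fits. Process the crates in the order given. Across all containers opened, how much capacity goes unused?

36

42 m³ → container 1 (remaining 8 m³)
11 m³ → container 2 (remaining 39 m³)
44 m³ → container 3 (remaining 6 m³)
40 m³ → container 4 (remaining 10 m³)
27 m³ → container 2 (remaining 12 m³)
11 m³ → container 2 (remaining 1 m³)
7 m³ → container 1 (remaining 1 m³)
29 m³ → container 5 (remaining 21 m³)
49 m³ → container 6 (remaining 1 m³)
46 m³ → container 7 (remaining 4 m³)
41 m³ → container 8 (remaining 9 m³)
17 m³ → container 5 (remaining 4 m³)
8 containers × 50 m³ = 400 m³; used 364 m³; unused 36 m³.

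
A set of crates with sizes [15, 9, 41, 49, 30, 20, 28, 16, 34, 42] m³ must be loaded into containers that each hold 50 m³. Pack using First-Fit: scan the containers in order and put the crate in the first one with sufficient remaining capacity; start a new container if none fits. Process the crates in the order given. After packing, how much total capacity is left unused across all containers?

66

container 1: place 15 m³, 35 m³ left
container 1: place 9 m³, 26 m³ left
container 2: place 41 m³, 9 m³ left
container 3: place 49 m³, 1 m³ left
container 4: place 30 m³, 20 m³ left
container 1: place 20 m³, 6 m³ left
container 5: place 28 m³, 22 m³ left
container 4: place 16 m³, 4 m³ left
container 6: place 34 m³, 16 m³ left
container 7: place 42 m³, 8 m³ left
7 containers × 50 m³ = 350 m³; used 284 m³; unused 66 m³.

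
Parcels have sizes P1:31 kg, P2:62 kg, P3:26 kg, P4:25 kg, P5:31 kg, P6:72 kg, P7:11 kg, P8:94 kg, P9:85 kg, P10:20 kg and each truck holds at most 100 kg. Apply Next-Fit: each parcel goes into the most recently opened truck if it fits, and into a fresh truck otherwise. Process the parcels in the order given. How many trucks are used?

P1 (31 kg) → truck 1 (remaining 69 kg)
P2 (62 kg) → truck 1 (remaining 7 kg)
P3 (26 kg) → truck 2 (remaining 74 kg)
P4 (25 kg) → truck 2 (remaining 49 kg)
P5 (31 kg) → truck 2 (remaining 18 kg)
P6 (72 kg) → truck 3 (remaining 28 kg)
P7 (11 kg) → truck 3 (remaining 17 kg)
P8 (94 kg) → truck 4 (remaining 6 kg)
P9 (85 kg) → truck 5 (remaining 15 kg)
P10 (20 kg) → truck 6 (remaining 80 kg)

6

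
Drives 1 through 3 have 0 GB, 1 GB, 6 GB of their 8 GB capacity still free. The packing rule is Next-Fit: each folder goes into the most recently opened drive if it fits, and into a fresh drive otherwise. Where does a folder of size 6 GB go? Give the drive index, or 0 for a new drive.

Next-Fit only looks at drive 3, which has 6 GB free.
6 GB fits there.

3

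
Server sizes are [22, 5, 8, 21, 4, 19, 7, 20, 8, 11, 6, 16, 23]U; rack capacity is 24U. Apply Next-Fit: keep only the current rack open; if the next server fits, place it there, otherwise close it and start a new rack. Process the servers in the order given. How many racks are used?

9 racks

22U → rack 1 (remaining 2U)
5U → rack 2 (remaining 19U)
8U → rack 2 (remaining 11U)
21U → rack 3 (remaining 3U)
4U → rack 4 (remaining 20U)
19U → rack 4 (remaining 1U)
7U → rack 5 (remaining 17U)
20U → rack 6 (remaining 4U)
8U → rack 7 (remaining 16U)
11U → rack 7 (remaining 5U)
6U → rack 8 (remaining 18U)
16U → rack 8 (remaining 2U)
23U → rack 9 (remaining 1U)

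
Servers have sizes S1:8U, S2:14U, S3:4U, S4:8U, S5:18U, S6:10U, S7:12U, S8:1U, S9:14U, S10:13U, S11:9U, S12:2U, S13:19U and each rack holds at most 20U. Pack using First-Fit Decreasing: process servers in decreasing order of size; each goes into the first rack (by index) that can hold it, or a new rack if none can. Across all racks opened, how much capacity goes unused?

Sorted descending: 19, 18, 14, 14, 13, 12, 10, 9, 8, 8, 4, 2, 1.
Put 19U in rack 1; 1U remain.
Put 18U in rack 2; 2U remain.
Put 14U in rack 3; 6U remain.
Put 14U in rack 4; 6U remain.
Put 13U in rack 5; 7U remain.
Put 12U in rack 6; 8U remain.
Put 10U in rack 7; 10U remain.
Put 9U in rack 7; 1U remain.
Put 8U in rack 6; 0U remain.
Put 8U in rack 8; 12U remain.
Put 4U in rack 3; 2U remain.
Put 2U in rack 2; 0U remain.
Put 1U in rack 1; 0U remain.
8 racks × 20U = 160U; used 132U; unused 28U.

28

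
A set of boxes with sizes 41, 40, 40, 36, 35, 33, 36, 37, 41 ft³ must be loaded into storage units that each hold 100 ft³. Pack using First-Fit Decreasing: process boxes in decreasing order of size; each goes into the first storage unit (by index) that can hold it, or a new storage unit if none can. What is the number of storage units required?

5

Sorted descending: 41, 41, 40, 40, 37, 36, 36, 35, 33.
Put 41 ft³ in storage unit 1; 59 ft³ remain.
Put 41 ft³ in storage unit 1; 18 ft³ remain.
Put 40 ft³ in storage unit 2; 60 ft³ remain.
Put 40 ft³ in storage unit 2; 20 ft³ remain.
Put 37 ft³ in storage unit 3; 63 ft³ remain.
Put 36 ft³ in storage unit 3; 27 ft³ remain.
Put 36 ft³ in storage unit 4; 64 ft³ remain.
Put 35 ft³ in storage unit 4; 29 ft³ remain.
Put 33 ft³ in storage unit 5; 67 ft³ remain.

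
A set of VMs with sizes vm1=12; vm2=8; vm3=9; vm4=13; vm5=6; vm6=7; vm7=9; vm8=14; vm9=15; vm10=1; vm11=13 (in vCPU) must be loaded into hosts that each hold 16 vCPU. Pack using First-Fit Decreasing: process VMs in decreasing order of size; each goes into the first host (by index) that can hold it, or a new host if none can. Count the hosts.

8 hosts

Sorted descending: 15, 14, 13, 13, 12, 9, 9, 8, 7, 6, 1.
Put 15 vCPU in host 1; 1 vCPU remain.
Put 14 vCPU in host 2; 2 vCPU remain.
Put 13 vCPU in host 3; 3 vCPU remain.
Put 13 vCPU in host 4; 3 vCPU remain.
Put 12 vCPU in host 5; 4 vCPU remain.
Put 9 vCPU in host 6; 7 vCPU remain.
Put 9 vCPU in host 7; 7 vCPU remain.
Put 8 vCPU in host 8; 8 vCPU remain.
Put 7 vCPU in host 6; 0 vCPU remain.
Put 6 vCPU in host 7; 1 vCPU remain.
Put 1 vCPU in host 1; 0 vCPU remain.
Final hosts: [15,1] [14] [13] [13] [12] [9,7] [9,6] [8].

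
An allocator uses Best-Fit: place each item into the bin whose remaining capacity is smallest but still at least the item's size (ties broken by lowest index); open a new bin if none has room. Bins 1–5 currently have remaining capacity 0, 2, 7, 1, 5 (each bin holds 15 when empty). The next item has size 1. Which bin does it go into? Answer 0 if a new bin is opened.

Bins with room: bin 2 (2), bin 3 (7), bin 4 (1), bin 5 (5).
Tightest fit is bin 4 with 1 free.

4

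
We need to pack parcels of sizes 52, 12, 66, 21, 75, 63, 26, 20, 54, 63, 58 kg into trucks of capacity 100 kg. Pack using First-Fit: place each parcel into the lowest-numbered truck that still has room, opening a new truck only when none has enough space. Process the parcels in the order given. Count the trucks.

7

Put 52 kg in truck 1; 48 kg remain.
Put 12 kg in truck 1; 36 kg remain.
Put 66 kg in truck 2; 34 kg remain.
Put 21 kg in truck 1; 15 kg remain.
Put 75 kg in truck 3; 25 kg remain.
Put 63 kg in truck 4; 37 kg remain.
Put 26 kg in truck 2; 8 kg remain.
Put 20 kg in truck 3; 5 kg remain.
Put 54 kg in truck 5; 46 kg remain.
Put 63 kg in truck 6; 37 kg remain.
Put 58 kg in truck 7; 42 kg remain.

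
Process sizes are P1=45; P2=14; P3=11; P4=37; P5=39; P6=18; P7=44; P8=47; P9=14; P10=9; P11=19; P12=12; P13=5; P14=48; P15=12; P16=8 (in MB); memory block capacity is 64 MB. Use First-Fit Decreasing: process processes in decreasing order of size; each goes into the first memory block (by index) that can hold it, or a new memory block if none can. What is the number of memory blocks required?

7 memory blocks

Sorted descending: 48, 47, 45, 44, 39, 37, 19, 18, 14, 14, 12, 12, 11, 9, 8, 5.
memory block 1: place 48 MB, 16 MB left
memory block 2: place 47 MB, 17 MB left
memory block 3: place 45 MB, 19 MB left
memory block 4: place 44 MB, 20 MB left
memory block 5: place 39 MB, 25 MB left
memory block 6: place 37 MB, 27 MB left
memory block 3: place 19 MB, 0 MB left
memory block 4: place 18 MB, 2 MB left
memory block 1: place 14 MB, 2 MB left
memory block 2: place 14 MB, 3 MB left
memory block 5: place 12 MB, 13 MB left
memory block 5: place 12 MB, 1 MB left
memory block 6: place 11 MB, 16 MB left
memory block 6: place 9 MB, 7 MB left
memory block 7: place 8 MB, 56 MB left
memory block 6: place 5 MB, 2 MB left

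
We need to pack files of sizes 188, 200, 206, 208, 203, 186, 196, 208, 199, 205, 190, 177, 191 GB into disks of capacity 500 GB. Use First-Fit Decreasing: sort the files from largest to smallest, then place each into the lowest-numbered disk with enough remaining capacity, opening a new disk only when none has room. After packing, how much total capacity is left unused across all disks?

Sorted descending: 208, 208, 206, 205, 203, 200, 199, 196, 191, 190, 188, 186, 177.
Put 208 GB in disk 1; 292 GB remain.
Put 208 GB in disk 1; 84 GB remain.
Put 206 GB in disk 2; 294 GB remain.
Put 205 GB in disk 2; 89 GB remain.
Put 203 GB in disk 3; 297 GB remain.
Put 200 GB in disk 3; 97 GB remain.
Put 199 GB in disk 4; 301 GB remain.
Put 196 GB in disk 4; 105 GB remain.
Put 191 GB in disk 5; 309 GB remain.
Put 190 GB in disk 5; 119 GB remain.
Put 188 GB in disk 6; 312 GB remain.
Put 186 GB in disk 6; 126 GB remain.
Put 177 GB in disk 7; 323 GB remain.
7 disks × 500 GB = 3500 GB; used 2557 GB; unused 943 GB.

943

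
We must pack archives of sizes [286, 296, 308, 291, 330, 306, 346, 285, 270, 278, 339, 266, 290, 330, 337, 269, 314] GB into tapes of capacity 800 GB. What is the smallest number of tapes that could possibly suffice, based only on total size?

Total size = 286 + 296 + 308 + 291 + 330 + 306 + 346 + 285 + 270 + 278 + 339 + 266 + 290 + 330 + 337 + 269 + 314 = 5141 GB.
⌈5141 / 800⌉ = 7.

7 tapes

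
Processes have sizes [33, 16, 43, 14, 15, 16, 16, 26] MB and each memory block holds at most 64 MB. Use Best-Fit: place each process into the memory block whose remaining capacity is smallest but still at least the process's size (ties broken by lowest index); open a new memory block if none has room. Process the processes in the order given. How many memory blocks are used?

Put 33 MB in memory block 1; 31 MB remain.
Put 16 MB in memory block 1; 15 MB remain.
Put 43 MB in memory block 2; 21 MB remain.
Put 14 MB in memory block 1; 1 MB remain.
Put 15 MB in memory block 2; 6 MB remain.
Put 16 MB in memory block 3; 48 MB remain.
Put 16 MB in memory block 3; 32 MB remain.
Put 26 MB in memory block 3; 6 MB remain.

3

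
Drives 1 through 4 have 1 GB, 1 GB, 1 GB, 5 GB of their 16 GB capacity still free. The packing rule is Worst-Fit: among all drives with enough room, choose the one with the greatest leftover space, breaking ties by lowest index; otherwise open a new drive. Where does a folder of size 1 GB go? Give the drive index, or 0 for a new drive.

Drives with room: drive 1 (1 GB), drive 2 (1 GB), drive 3 (1 GB), drive 4 (5 GB).
Most room is drive 4 with 5 GB free.

4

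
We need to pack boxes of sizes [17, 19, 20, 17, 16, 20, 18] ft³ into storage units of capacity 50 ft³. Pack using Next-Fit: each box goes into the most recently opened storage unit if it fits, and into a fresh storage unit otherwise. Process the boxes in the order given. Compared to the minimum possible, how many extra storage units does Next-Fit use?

1

Next-Fit: [17,19] [20,17] [16,20] [18] → 4 storage units.
Total size 127 ft³; any packing needs at least ⌈127/50⌉ = 3 storage units.
An optimal packing achieves that bound: [20,20] [19,18] [17,17,16] → 3 storage units.
Excess: 4 − 3 = 1.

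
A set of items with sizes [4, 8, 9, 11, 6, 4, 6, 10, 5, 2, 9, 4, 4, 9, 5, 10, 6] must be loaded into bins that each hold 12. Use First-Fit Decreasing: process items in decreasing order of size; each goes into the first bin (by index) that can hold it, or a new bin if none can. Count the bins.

Sorted descending: 11, 10, 10, 9, 9, 9, 8, 6, 6, 6, 5, 5, 4, 4, 4, 4, 2.
11 → bin 1 (remaining 1)
10 → bin 2 (remaining 2)
10 → bin 3 (remaining 2)
9 → bin 4 (remaining 3)
9 → bin 5 (remaining 3)
9 → bin 6 (remaining 3)
8 → bin 7 (remaining 4)
6 → bin 8 (remaining 6)
6 → bin 8 (remaining 0)
6 → bin 9 (remaining 6)
5 → bin 9 (remaining 1)
5 → bin 10 (remaining 7)
4 → bin 7 (remaining 0)
4 → bin 10 (remaining 3)
4 → bin 11 (remaining 8)
4 → bin 11 (remaining 4)
2 → bin 2 (remaining 0)

11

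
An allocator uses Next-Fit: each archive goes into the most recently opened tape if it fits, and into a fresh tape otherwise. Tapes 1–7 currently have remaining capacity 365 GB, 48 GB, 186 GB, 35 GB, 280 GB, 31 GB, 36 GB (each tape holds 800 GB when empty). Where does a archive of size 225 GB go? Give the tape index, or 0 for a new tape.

0

Next-Fit only looks at tape 7, which has 36 GB free.
225 GB does not fit, so a new tape is opened.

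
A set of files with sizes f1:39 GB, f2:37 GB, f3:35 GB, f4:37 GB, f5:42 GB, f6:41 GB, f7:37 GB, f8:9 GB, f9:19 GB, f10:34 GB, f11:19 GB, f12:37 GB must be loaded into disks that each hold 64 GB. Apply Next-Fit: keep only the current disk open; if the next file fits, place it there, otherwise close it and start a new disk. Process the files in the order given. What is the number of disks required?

Put f1 (39 GB) in disk 1; 25 GB remain.
Put f2 (37 GB) in disk 2; 27 GB remain.
Put f3 (35 GB) in disk 3; 29 GB remain.
Put f4 (37 GB) in disk 4; 27 GB remain.
Put f5 (42 GB) in disk 5; 22 GB remain.
Put f6 (41 GB) in disk 6; 23 GB remain.
Put f7 (37 GB) in disk 7; 27 GB remain.
Put f8 (9 GB) in disk 7; 18 GB remain.
Put f9 (19 GB) in disk 8; 45 GB remain.
Put f10 (34 GB) in disk 8; 11 GB remain.
Put f11 (19 GB) in disk 9; 45 GB remain.
Put f12 (37 GB) in disk 9; 8 GB remain.
Final disks: [39] [37] [35] [37] [42] [41] [37,9] [19,34] [19,37].

9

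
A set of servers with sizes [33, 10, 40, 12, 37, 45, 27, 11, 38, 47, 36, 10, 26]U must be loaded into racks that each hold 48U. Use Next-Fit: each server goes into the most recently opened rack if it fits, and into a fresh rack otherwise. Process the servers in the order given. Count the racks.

10

rack 1: place 33U, 15U left
rack 1: place 10U, 5U left
rack 2: place 40U, 8U left
rack 3: place 12U, 36U left
rack 4: place 37U, 11U left
rack 5: place 45U, 3U left
rack 6: place 27U, 21U left
rack 6: place 11U, 10U left
rack 7: place 38U, 10U left
rack 8: place 47U, 1U left
rack 9: place 36U, 12U left
rack 9: place 10U, 2U left
rack 10: place 26U, 22U left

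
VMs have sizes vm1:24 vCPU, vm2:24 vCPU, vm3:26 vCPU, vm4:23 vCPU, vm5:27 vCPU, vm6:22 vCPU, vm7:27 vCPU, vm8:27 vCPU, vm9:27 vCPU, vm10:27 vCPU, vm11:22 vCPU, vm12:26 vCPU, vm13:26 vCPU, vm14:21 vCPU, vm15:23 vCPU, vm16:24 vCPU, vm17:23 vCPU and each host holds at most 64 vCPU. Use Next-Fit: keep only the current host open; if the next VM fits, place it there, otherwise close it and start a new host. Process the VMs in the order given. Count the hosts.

9

host 1: place vm1 (24 vCPU), 40 vCPU left
host 1: place vm2 (24 vCPU), 16 vCPU left
host 2: place vm3 (26 vCPU), 38 vCPU left
host 2: place vm4 (23 vCPU), 15 vCPU left
host 3: place vm5 (27 vCPU), 37 vCPU left
host 3: place vm6 (22 vCPU), 15 vCPU left
host 4: place vm7 (27 vCPU), 37 vCPU left
host 4: place vm8 (27 vCPU), 10 vCPU left
host 5: place vm9 (27 vCPU), 37 vCPU left
host 5: place vm10 (27 vCPU), 10 vCPU left
host 6: place vm11 (22 vCPU), 42 vCPU left
host 6: place vm12 (26 vCPU), 16 vCPU left
host 7: place vm13 (26 vCPU), 38 vCPU left
host 7: place vm14 (21 vCPU), 17 vCPU left
host 8: place vm15 (23 vCPU), 41 vCPU left
host 8: place vm16 (24 vCPU), 17 vCPU left
host 9: place vm17 (23 vCPU), 41 vCPU left
Final hosts: [24,24] [26,23] [27,22] [27,27] [27,27] [22,26] [26,21] [23,24] [23].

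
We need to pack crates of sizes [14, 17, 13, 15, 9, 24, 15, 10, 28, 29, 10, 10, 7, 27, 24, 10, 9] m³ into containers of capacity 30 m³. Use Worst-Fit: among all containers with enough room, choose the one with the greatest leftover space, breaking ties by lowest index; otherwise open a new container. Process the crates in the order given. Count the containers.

11

Put 14 m³ in container 1; 16 m³ remain.
Put 17 m³ in container 2; 13 m³ remain.
Put 13 m³ in container 1; 3 m³ remain.
Put 15 m³ in container 3; 15 m³ remain.
Put 9 m³ in container 3; 6 m³ remain.
Put 24 m³ in container 4; 6 m³ remain.
Put 15 m³ in container 5; 15 m³ remain.
Put 10 m³ in container 5; 5 m³ remain.
Put 28 m³ in container 6; 2 m³ remain.
Put 29 m³ in container 7; 1 m³ remain.
Put 10 m³ in container 2; 3 m³ remain.
Put 10 m³ in container 8; 20 m³ remain.
Put 7 m³ in container 8; 13 m³ remain.
Put 27 m³ in container 9; 3 m³ remain.
Put 24 m³ in container 10; 6 m³ remain.
Put 10 m³ in container 8; 3 m³ remain.
Put 9 m³ in container 11; 21 m³ remain.
Final containers: [14,13] [17,10] [15,9] [24] [15,10] [28] [29] [10,7,10] [27] [24] [9].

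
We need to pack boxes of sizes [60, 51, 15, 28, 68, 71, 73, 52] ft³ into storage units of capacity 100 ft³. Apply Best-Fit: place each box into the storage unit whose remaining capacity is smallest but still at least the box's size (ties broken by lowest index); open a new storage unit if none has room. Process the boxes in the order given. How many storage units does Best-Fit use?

6

storage unit 1: place 60 ft³, 40 ft³ left
storage unit 2: place 51 ft³, 49 ft³ left
storage unit 1: place 15 ft³, 25 ft³ left
storage unit 2: place 28 ft³, 21 ft³ left
storage unit 3: place 68 ft³, 32 ft³ left
storage unit 4: place 71 ft³, 29 ft³ left
storage unit 5: place 73 ft³, 27 ft³ left
storage unit 6: place 52 ft³, 48 ft³ left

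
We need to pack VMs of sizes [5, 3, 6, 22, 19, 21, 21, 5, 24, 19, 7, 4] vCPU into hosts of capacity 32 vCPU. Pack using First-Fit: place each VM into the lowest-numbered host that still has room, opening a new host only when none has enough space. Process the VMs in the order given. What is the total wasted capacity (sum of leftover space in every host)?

Put 5 vCPU in host 1; 27 vCPU remain.
Put 3 vCPU in host 1; 24 vCPU remain.
Put 6 vCPU in host 1; 18 vCPU remain.
Put 22 vCPU in host 2; 10 vCPU remain.
Put 19 vCPU in host 3; 13 vCPU remain.
Put 21 vCPU in host 4; 11 vCPU remain.
Put 21 vCPU in host 5; 11 vCPU remain.
Put 5 vCPU in host 1; 13 vCPU remain.
Put 24 vCPU in host 6; 8 vCPU remain.
Put 19 vCPU in host 7; 13 vCPU remain.
Put 7 vCPU in host 1; 6 vCPU remain.
Put 4 vCPU in host 1; 2 vCPU remain.
7 hosts × 32 vCPU = 224 vCPU; used 156 vCPU; unused 68 vCPU.

68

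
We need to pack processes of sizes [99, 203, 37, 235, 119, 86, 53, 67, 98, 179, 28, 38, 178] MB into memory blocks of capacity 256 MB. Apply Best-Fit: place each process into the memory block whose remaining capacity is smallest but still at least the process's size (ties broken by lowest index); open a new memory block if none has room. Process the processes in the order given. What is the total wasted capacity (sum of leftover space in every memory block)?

memory block 1: place 99 MB, 157 MB left
memory block 2: place 203 MB, 53 MB left
memory block 2: place 37 MB, 16 MB left
memory block 3: place 235 MB, 21 MB left
memory block 1: place 119 MB, 38 MB left
memory block 4: place 86 MB, 170 MB left
memory block 4: place 53 MB, 117 MB left
memory block 4: place 67 MB, 50 MB left
memory block 5: place 98 MB, 158 MB left
memory block 6: place 179 MB, 77 MB left
memory block 1: place 28 MB, 10 MB left
memory block 4: place 38 MB, 12 MB left
memory block 7: place 178 MB, 78 MB left
7 memory blocks × 256 MB = 1792 MB; used 1420 MB; unused 372 MB.

372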